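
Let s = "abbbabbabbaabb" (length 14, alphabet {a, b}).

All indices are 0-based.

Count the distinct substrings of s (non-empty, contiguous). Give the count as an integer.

72

sorted suffixes:
  #0 SA[0]=10  'aabb'
  #1 SA[1]=11  'abb'
  #2 SA[2]=7  'abbaabb'
  #3 SA[3]=4  'abbabbaabb'
  #4 SA[4]=0  'abbbabbabbaabb'
  #5 SA[5]=13  'b'
  #6 SA[6]=9  'baabb'
  #7 SA[7]=6  'babbaabb'
  #8 SA[8]=3  'babbabbaabb'
  #9 SA[9]=12  'bb'
  #10 SA[10]=8  'bbaabb'
  #11 SA[11]=5  'bbabbaabb'
  #12 SA[12]=2  'bbabbabbaabb'
  #13 SA[13]=1  'bbbabbabbaabb'

SA = [10, 11, 7, 4, 0, 13, 9, 6, 3, 12, 8, 5, 2, 1]
rank  pair      lcp
   1  s[10:],s[11:]  1  'a'
   2  s[11:],s[7:]  3  'abb'
   3  s[7:],s[4:]  4  'abba'
   4  s[4:],s[0:]  3  'abb'
   5  s[0:],s[13:]  0  ''
   6  s[13:],s[9:]  1  'b'
   7  s[9:],s[6:]  2  'ba'
   8  s[6:],s[3:]  5  'babba'
   9  s[3:],s[12:]  1  'b'
  10  s[12:],s[8:]  2  'bb'
  11  s[8:],s[5:]  3  'bba'
  12  s[5:],s[2:]  6  'bbabba'
  13  s[2:],s[1:]  2  'bb'

n(n+1)/2 = 14·15/2 = 105
Σ LCP = 0 + 1 + 3 + 4 + 3 + 0 + 1 + 2 + 5 + 1 + 2 + 3 + 6 + 2 = 33
distinct = 105 − 33 = 72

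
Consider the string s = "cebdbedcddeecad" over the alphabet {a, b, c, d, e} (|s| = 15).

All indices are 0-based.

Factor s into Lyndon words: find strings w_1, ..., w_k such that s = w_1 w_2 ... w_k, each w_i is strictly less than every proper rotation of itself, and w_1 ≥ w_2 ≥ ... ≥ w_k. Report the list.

emit factor 1: 'ce' (i=0, period=2)
emit factor 2: 'bdbedcddeec' (i=2, period=11)
emit factor 3: 'ad' (i=13, period=2)

["ce", "bdbedcddeec", "ad"]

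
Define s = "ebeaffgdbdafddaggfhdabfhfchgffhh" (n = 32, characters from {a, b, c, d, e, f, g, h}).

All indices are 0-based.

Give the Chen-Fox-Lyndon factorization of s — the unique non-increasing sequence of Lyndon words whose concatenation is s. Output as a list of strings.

emit factor 1: 'e' (i=0, period=1)
emit factor 2: 'be' (i=1, period=2)
emit factor 3: 'affgdbd' (i=3, period=7)
emit factor 4: 'afddaggfhd' (i=10, period=10)
emit factor 5: 'abfhfchgffhh' (i=20, period=12)

["e", "be", "affgdbd", "afddaggfhd", "abfhfchgffhh"]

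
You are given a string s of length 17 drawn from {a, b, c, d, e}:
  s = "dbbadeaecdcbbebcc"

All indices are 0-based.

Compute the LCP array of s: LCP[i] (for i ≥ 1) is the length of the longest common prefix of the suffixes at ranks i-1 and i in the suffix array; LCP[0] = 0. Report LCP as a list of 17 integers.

sorted suffixes:
  #0 SA[0]=3  'adeaecdcbbebcc'
  #1 SA[1]=6  'aecdcbbebcc'
  #2 SA[2]=2  'badeaecdcbbebcc'
  #3 SA[3]=1  'bbadeaecdcbbebcc'
  #4 SA[4]=11  'bbebcc'
  #5 SA[5]=14  'bcc'
  #6 SA[6]=12  'bebcc'
  #7 SA[7]=16  'c'
  #8 SA[8]=10  'cbbebcc'
  #9 SA[9]=15  'cc'
  #10 SA[10]=8  'cdcbbebcc'
  #11 SA[11]=0  'dbbadeaecdcbbebcc'
  #12 SA[12]=9  'dcbbebcc'
  #13 SA[13]=4  'deaecdcbbebcc'
  #14 SA[14]=5  'eaecdcbbebcc'
  #15 SA[15]=13  'ebcc'
  #16 SA[16]=7  'ecdcbbebcc'

SA = [3, 6, 2, 1, 11, 14, 12, 16, 10, 15, 8, 0, 9, 4, 5, 13, 7]
[i] adj suffixes → lcp
  [1] 3/6 → 1 ('a')
  [2] 6/2 → 0 ('')
  [3] 2/1 → 1 ('b')
  [4] 1/11 → 2 ('bb')
  [5] 11/14 → 1 ('b')
  [6] 14/12 → 1 ('b')
  [7] 12/16 → 0 ('')
  [8] 16/10 → 1 ('c')
  [9] 10/15 → 1 ('c')
  [10] 15/8 → 1 ('c')
  [11] 8/0 → 0 ('')
  [12] 0/9 → 1 ('d')
  [13] 9/4 → 1 ('d')
  [14] 4/5 → 0 ('')
  [15] 5/13 → 1 ('e')
  [16] 13/7 → 1 ('e')

[0, 1, 0, 1, 2, 1, 1, 0, 1, 1, 1, 0, 1, 1, 0, 1, 1]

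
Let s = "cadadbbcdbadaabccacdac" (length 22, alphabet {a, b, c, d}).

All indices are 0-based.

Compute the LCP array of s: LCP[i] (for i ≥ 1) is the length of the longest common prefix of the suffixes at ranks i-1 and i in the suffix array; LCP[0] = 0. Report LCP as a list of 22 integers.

sorted suffixes:
  #0 SA[0]=12  'aabccacdac'
  #1 SA[1]=13  'abccacdac'
  #2 SA[2]=20  'ac'
  #3 SA[3]=17  'acdac'
  #4 SA[4]=10  'adaabccacdac'
  #5 SA[5]=1  'adadbbcdbadaabccacdac'
  #6 SA[6]=3  'adbbcdbadaabccacdac'
  #7 SA[7]=9  'badaabccacdac'
  #8 SA[8]=5  'bbcdbadaabccacdac'
  #9 SA[9]=14  'bccacdac'
  #10 SA[10]=6  'bcdbadaabccacdac'
  #11 SA[11]=21  'c'
  #12 SA[12]=16  'cacdac'
  #13 SA[13]=0  'cadadbbcdbadaabccacdac'
  #14 SA[14]=15  'ccacdac'
  #15 SA[15]=18  'cdac'
  #16 SA[16]=7  'cdbadaabccacdac'
  #17 SA[17]=11  'daabccacdac'
  #18 SA[18]=19  'dac'
  #19 SA[19]=2  'dadbbcdbadaabccacdac'
  #20 SA[20]=8  'dbadaabccacdac'
  #21 SA[21]=4  'dbbcdbadaabccacdac'

SA = [12, 13, 20, 17, 10, 1, 3, 9, 5, 14, 6, 21, 16, 0, 15, 18, 7, 11, 19, 2, 8, 4]
rank  pair      lcp
   1  s[12:],s[13:]  1  'a'
   2  s[13:],s[20:]  1  'a'
   3  s[20:],s[17:]  2  'ac'
   4  s[17:],s[10:]  1  'a'
   5  s[10:],s[1:]  3  'ada'
   6  s[1:],s[3:]  2  'ad'
   7  s[3:],s[9:]  0  ''
   8  s[9:],s[5:]  1  'b'
   9  s[5:],s[14:]  1  'b'
  10  s[14:],s[6:]  2  'bc'
  11  s[6:],s[21:]  0  ''
  12  s[21:],s[16:]  1  'c'
  13  s[16:],s[0:]  2  'ca'
  14  s[0:],s[15:]  1  'c'
  15  s[15:],s[18:]  1  'c'
  16  s[18:],s[7:]  2  'cd'
  17  s[7:],s[11:]  0  ''
  18  s[11:],s[19:]  2  'da'
  19  s[19:],s[2:]  2  'da'
  20  s[2:],s[8:]  1  'd'
  21  s[8:],s[4:]  2  'db'

[0, 1, 1, 2, 1, 3, 2, 0, 1, 1, 2, 0, 1, 2, 1, 1, 2, 0, 2, 2, 1, 2]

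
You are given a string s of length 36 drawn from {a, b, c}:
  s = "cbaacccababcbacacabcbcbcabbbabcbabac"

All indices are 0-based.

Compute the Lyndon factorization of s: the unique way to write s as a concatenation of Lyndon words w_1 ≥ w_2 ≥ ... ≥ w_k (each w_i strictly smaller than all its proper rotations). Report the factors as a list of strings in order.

["c", "b", "aacccababcbacacabcbcbcabbbabcbabac"]

emit factor 1: 'c' (i=0, period=1)
emit factor 2: 'b' (i=1, period=1)
emit factor 3: 'aacccababcbacacabcbcbcabbbabcbabac' (i=2, period=34)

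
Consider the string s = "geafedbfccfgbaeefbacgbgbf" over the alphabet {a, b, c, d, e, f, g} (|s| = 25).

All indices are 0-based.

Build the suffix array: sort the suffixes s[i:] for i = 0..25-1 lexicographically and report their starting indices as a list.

[18, 13, 2, 17, 12, 23, 6, 21, 8, 9, 19, 5, 1, 4, 14, 15, 24, 16, 7, 3, 10, 11, 22, 20, 0]

rank→(start, suffix):
  0 → (18, 'acgbgbf')
  1 → (13, 'aeefbacgbgbf')
  2 → (2, 'afedbfccfgbaeefbacgbgbf')
  3 → (17, 'bacgbgbf')
  4 → (12, 'baeefbacgbgbf')
  5 → (23, 'bf')
  6 → (6, 'bfccfgbaeefbacgbgbf')
  7 → (21, 'bgbf')
  8 → (8, 'ccfgbaeefbacgbgbf')
  9 → (9, 'cfgbaeefbacgbgbf')
  10 → (19, 'cgbgbf')
  11 → (5, 'dbfccfgbaeefbacgbgbf')
  12 → (1, 'eafedbfccfgbaeefbacgbgbf')
  13 → (4, 'edbfccfgbaeefbacgbgbf')
  14 → (14, 'eefbacgbgbf')
  15 → (15, 'efbacgbgbf')
  16 → (24, 'f')
  17 → (16, 'fbacgbgbf')
  18 → (7, 'fccfgbaeefbacgbgbf')
  19 → (3, 'fedbfccfgbaeefbacgbgbf')
  20 → (10, 'fgbaeefbacgbgbf')
  21 → (11, 'gbaeefbacgbgbf')
  22 → (22, 'gbf')
  23 → (20, 'gbgbf')
  24 → (0, 'geafedbfccfgbaeefbacgbgbf')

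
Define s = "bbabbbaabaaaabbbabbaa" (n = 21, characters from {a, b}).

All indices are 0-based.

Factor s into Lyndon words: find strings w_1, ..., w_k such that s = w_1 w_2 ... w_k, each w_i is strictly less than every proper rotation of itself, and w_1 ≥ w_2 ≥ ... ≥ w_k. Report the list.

emit factor 1: 'b' (i=0, period=1)
emit factor 2: 'b' (i=1, period=1)
emit factor 3: 'abbb' (i=2, period=4)
emit factor 4: 'aab' (i=6, period=3)
emit factor 5: 'aaaabbbabb' (i=9, period=10)
emit factor 6: 'a' (i=19, period=1)
emit factor 7: 'a' (i=20, period=1)

["b", "b", "abbb", "aab", "aaaabbbabb", "a", "a"]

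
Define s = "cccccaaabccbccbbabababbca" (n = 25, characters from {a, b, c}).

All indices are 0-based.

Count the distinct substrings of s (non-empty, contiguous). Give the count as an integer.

275

rank→(start, suffix):
  0 → (24, 'a')
  1 → (5, 'aaabccbccbbabababbca')
  2 → (6, 'aabccbccbbabababbca')
  3 → (16, 'abababbca')
  4 → (18, 'ababbca')
  5 → (20, 'abbca')
  6 → (7, 'abccbccbbabababbca')
  7 → (15, 'babababbca')
  8 → (17, 'bababbca')
  9 → (19, 'babbca')
  10 → (14, 'bbabababbca')
  11 → (21, 'bbca')
  12 → (22, 'bca')
  13 → (11, 'bccbbabababbca')
  14 → (8, 'bccbccbbabababbca')
  15 → (23, 'ca')
  16 → (4, 'caaabccbccbbabababbca')
  17 → (13, 'cbbabababbca')
  18 → (10, 'cbccbbabababbca')
  19 → (3, 'ccaaabccbccbbabababbca')
  20 → (12, 'ccbbabababbca')
  21 → (9, 'ccbccbbabababbca')
  22 → (2, 'cccaaabccbccbbabababbca')
  23 → (1, 'ccccaaabccbccbbabababbca')
  24 → (0, 'cccccaaabccbccbbabababbca')

SA = [24, 5, 6, 16, 18, 20, 7, 15, 17, 19, 14, 21, 22, 11, 8, 23, 4, 13, 10, 3, 12, 9, 2, 1, 0]
[i] adj suffixes → lcp
  [1] 24/5 → 1 ('a')
  [2] 5/6 → 2 ('aa')
  [3] 6/16 → 1 ('a')
  [4] 16/18 → 4 ('abab')
  [5] 18/20 → 2 ('ab')
  [6] 20/7 → 2 ('ab')
  [7] 7/15 → 0 ('')
  [8] 15/17 → 5 ('babab')
  [9] 17/19 → 3 ('bab')
  [10] 19/14 → 1 ('b')
  [11] 14/21 → 2 ('bb')
  [12] 21/22 → 1 ('b')
  [13] 22/11 → 2 ('bc')
  [14] 11/8 → 4 ('bccb')
  [15] 8/23 → 0 ('')
  [16] 23/4 → 2 ('ca')
  [17] 4/13 → 1 ('c')
  [18] 13/10 → 2 ('cb')
  [19] 10/3 → 1 ('c')
  [20] 3/12 → 2 ('cc')
  [21] 12/9 → 3 ('ccb')
  [22] 9/2 → 2 ('cc')
  [23] 2/1 → 3 ('ccc')
  [24] 1/0 → 4 ('cccc')

n(n+1)/2 = 25·26/2 = 325
Σ LCP = 0 + 1 + 2 + 1 + 4 + 2 + 2 + 0 + 5 + 3 + 1 + 2 + 1 + 2 + 4 + 0 + 2 + 1 + 2 + 1 + 2 + 3 + 2 + 3 + 4 = 50
distinct = 325 − 50 = 275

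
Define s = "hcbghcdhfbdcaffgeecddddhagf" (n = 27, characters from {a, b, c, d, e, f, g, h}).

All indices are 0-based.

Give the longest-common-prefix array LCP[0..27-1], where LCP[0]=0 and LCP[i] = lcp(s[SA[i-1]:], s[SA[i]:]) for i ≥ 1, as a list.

rank→(start, suffix):
  0 → (12, 'affgeecddddhagf')
  1 → (24, 'agf')
  2 → (9, 'bdcaffgeecddddhagf')
  3 → (2, 'bghcdhfbdcaffgeecddddhagf')
  4 → (11, 'caffgeecddddhagf')
  5 → (1, 'cbghcdhfbdcaffgeecddddhagf')
  6 → (18, 'cddddhagf')
  7 → (5, 'cdhfbdcaffgeecddddhagf')
  8 → (10, 'dcaffgeecddddhagf')
  9 → (19, 'ddddhagf')
  10 → (20, 'dddhagf')
  11 → (21, 'ddhagf')
  12 → (22, 'dhagf')
  13 → (6, 'dhfbdcaffgeecddddhagf')
  14 → (17, 'ecddddhagf')
  15 → (16, 'eecddddhagf')
  16 → (26, 'f')
  17 → (8, 'fbdcaffgeecddddhagf')
  18 → (13, 'ffgeecddddhagf')
  19 → (14, 'fgeecddddhagf')
  20 → (15, 'geecddddhagf')
  21 → (25, 'gf')
  22 → (3, 'ghcdhfbdcaffgeecddddhagf')
  23 → (23, 'hagf')
  24 → (0, 'hcbghcdhfbdcaffgeecddddhagf')
  25 → (4, 'hcdhfbdcaffgeecddddhagf')
  26 → (7, 'hfbdcaffgeecddddhagf')

SA = [12, 24, 9, 2, 11, 1, 18, 5, 10, 19, 20, 21, 22, 6, 17, 16, 26, 8, 13, 14, 15, 25, 3, 23, 0, 4, 7]
rank  pair      lcp
   1  s[12:],s[24:]  1  'a'
   2  s[24:],s[9:]  0  ''
   3  s[9:],s[2:]  1  'b'
   4  s[2:],s[11:]  0  ''
   5  s[11:],s[1:]  1  'c'
   6  s[1:],s[18:]  1  'c'
   7  s[18:],s[5:]  2  'cd'
   8  s[5:],s[10:]  0  ''
   9  s[10:],s[19:]  1  'd'
  10  s[19:],s[20:]  3  'ddd'
  11  s[20:],s[21:]  2  'dd'
  12  s[21:],s[22:]  1  'd'
  13  s[22:],s[6:]  2  'dh'
  14  s[6:],s[17:]  0  ''
  15  s[17:],s[16:]  1  'e'
  16  s[16:],s[26:]  0  ''
  17  s[26:],s[8:]  1  'f'
  18  s[8:],s[13:]  1  'f'
  19  s[13:],s[14:]  1  'f'
  20  s[14:],s[15:]  0  ''
  21  s[15:],s[25:]  1  'g'
  22  s[25:],s[3:]  1  'g'
  23  s[3:],s[23:]  0  ''
  24  s[23:],s[0:]  1  'h'
  25  s[0:],s[4:]  2  'hc'
  26  s[4:],s[7:]  1  'h'

[0, 1, 0, 1, 0, 1, 1, 2, 0, 1, 3, 2, 1, 2, 0, 1, 0, 1, 1, 1, 0, 1, 1, 0, 1, 2, 1]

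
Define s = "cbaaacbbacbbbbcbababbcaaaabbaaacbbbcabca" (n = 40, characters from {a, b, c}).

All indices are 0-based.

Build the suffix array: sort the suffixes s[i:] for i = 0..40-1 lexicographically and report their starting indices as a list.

[39, 22, 23, 2, 28, 24, 3, 29, 16, 25, 18, 36, 4, 8, 30, 1, 27, 15, 17, 7, 26, 6, 10, 32, 11, 19, 33, 12, 37, 20, 34, 13, 38, 21, 35, 0, 14, 5, 9, 31]

rank→(start, suffix):
  0 → (39, 'a')
  1 → (22, 'aaaabbaaacbbbcabca')
  2 → (23, 'aaabbaaacbbbcabca')
  3 → (2, 'aaacbbacbbbbcbababbcaaaabbaaacbbbcabca')
  4 → (28, 'aaacbbbcabca')
  5 → (24, 'aabbaaacbbbcabca')
  6 → (3, 'aacbbacbbbbcbababbcaaaabbaaacbbbcabca')
  7 → (29, 'aacbbbcabca')
  8 → (16, 'ababbcaaaabbaaacbbbcabca')
  9 → (25, 'abbaaacbbbcabca')
  10 → (18, 'abbcaaaabbaaacbbbcabca')
  11 → (36, 'abca')
  12 → (4, 'acbbacbbbbcbababbcaaaabbaaacbbbcabca')
  13 → (8, 'acbbbbcbababbcaaaabbaaacbbbcabca')
  14 → (30, 'acbbbcabca')
  15 → (1, 'baaacbbacbbbbcbababbcaaaabbaaacbbbcabca')
  16 → (27, 'baaacbbbcabca')
  17 → (15, 'bababbcaaaabbaaacbbbcabca')
  18 → (17, 'babbcaaaabbaaacbbbcabca')
  19 → (7, 'bacbbbbcbababbcaaaabbaaacbbbcabca')
  20 → (26, 'bbaaacbbbcabca')
  21 → (6, 'bbacbbbbcbababbcaaaabbaaacbbbcabca')
  22 → (10, 'bbbbcbababbcaaaabbaaacbbbcabca')
  23 → (32, 'bbbcabca')
  24 → (11, 'bbbcbababbcaaaabbaaacbbbcabca')
  25 → (19, 'bbcaaaabbaaacbbbcabca')
  26 → (33, 'bbcabca')
  27 → (12, 'bbcbababbcaaaabbaaacbbbcabca')
  28 → (37, 'bca')
  29 → (20, 'bcaaaabbaaacbbbcabca')
  30 → (34, 'bcabca')
  31 → (13, 'bcbababbcaaaabbaaacbbbcabca')
  32 → (38, 'ca')
  33 → (21, 'caaaabbaaacbbbcabca')
  34 → (35, 'cabca')
  35 → (0, 'cbaaacbbacbbbbcbababbcaaaabbaaacbbbcabca')
  36 → (14, 'cbababbcaaaabbaaacbbbcabca')
  37 → (5, 'cbbacbbbbcbababbcaaaabbaaacbbbcabca')
  38 → (9, 'cbbbbcbababbcaaaabbaaacbbbcabca')
  39 → (31, 'cbbbcabca')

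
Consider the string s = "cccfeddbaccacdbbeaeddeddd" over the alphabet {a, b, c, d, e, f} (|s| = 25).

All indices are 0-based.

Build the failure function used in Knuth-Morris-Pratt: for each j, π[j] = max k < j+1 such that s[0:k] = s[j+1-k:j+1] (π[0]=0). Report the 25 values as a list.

[0, 1, 2, 0, 0, 0, 0, 0, 0, 1, 2, 0, 1, 0, 0, 0, 0, 0, 0, 0, 0, 0, 0, 0, 0]

π[0] = 0
j=1 s[j]='c': π[1]=1 (border 'c')
j=2 s[j]='c': π[2]=2 (border 'cc')
j=3 s[j]='f': k: 2→1→0; π[3]=0 (border '')
j=4 s[j]='e': π[4]=0 (border '')
j=5 s[j]='d': π[5]=0 (border '')
j=6 s[j]='d': π[6]=0 (border '')
j=7 s[j]='b': π[7]=0 (border '')
j=8 s[j]='a': π[8]=0 (border '')
j=9 s[j]='c': π[9]=1 (border 'c')
j=10 s[j]='c': π[10]=2 (border 'cc')
j=11 s[j]='a': k: 2→1→0; π[11]=0 (border '')
j=12 s[j]='c': π[12]=1 (border 'c')
j=13 s[j]='d': k: 1→0; π[13]=0 (border '')
j=14 s[j]='b': π[14]=0 (border '')
j=15 s[j]='b': π[15]=0 (border '')
j=16 s[j]='e': π[16]=0 (border '')
j=17 s[j]='a': π[17]=0 (border '')
j=18 s[j]='e': π[18]=0 (border '')
j=19 s[j]='d': π[19]=0 (border '')
j=20 s[j]='d': π[20]=0 (border '')
j=21 s[j]='e': π[21]=0 (border '')
j=22 s[j]='d': π[22]=0 (border '')
j=23 s[j]='d': π[23]=0 (border '')
j=24 s[j]='d': π[24]=0 (border '')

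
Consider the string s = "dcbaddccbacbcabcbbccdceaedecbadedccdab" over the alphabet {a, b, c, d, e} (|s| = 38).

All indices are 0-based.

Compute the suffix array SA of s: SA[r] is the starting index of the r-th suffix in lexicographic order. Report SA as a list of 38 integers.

[36, 13, 9, 3, 29, 23, 37, 8, 2, 28, 16, 11, 14, 17, 12, 7, 1, 27, 15, 10, 6, 33, 18, 34, 19, 21, 35, 0, 5, 32, 20, 4, 25, 30, 22, 26, 31, 24]

rank | idx | suffix
   0 |  36 | ab
   1 |  13 | abcbbccdceaedecbadedccdab
   2 |   9 | acbcabcbbccdceaedecbadedccdab
   3 |   3 | addccbacbcabcbbccdceaedecbadedccdab
   4 |  29 | adedccdab
   5 |  23 | aedecbadedccdab
   6 |  37 | b
   7 |   8 | bacbcabcbbccdceaedecbadedccdab
   8 |   2 | baddccbacbcabcbbccdceaedecbadedccdab
   9 |  28 | badedccdab
  10 |  16 | bbccdceaedecbadedccdab
  11 |  11 | bcabcbbccdceaedecbadedccdab
  12 |  14 | bcbbccdceaedecbadedccdab
  13 |  17 | bccdceaedecbadedccdab
  14 |  12 | cabcbbccdceaedecbadedccdab
  15 |   7 | cbacbcabcbbccdceaedecbadedccdab
  16 |   1 | cbaddccbacbcabcbbccdceaedecbadedccdab
  17 |  27 | cbadedccdab
  18 |  15 | cbbccdceaedecbadedccdab
  19 |  10 | cbcabcbbccdceaedecbadedccdab
  20 |   6 | ccbacbcabcbbccdceaedecbadedccdab
  21 |  33 | ccdab
  22 |  18 | ccdceaedecbadedccdab
  23 |  34 | cdab
  24 |  19 | cdceaedecbadedccdab
  25 |  21 | ceaedecbadedccdab
  26 |  35 | dab
  27 |   0 | dcbaddccbacbcabcbbccdceaedecbadedccdab
  28 |   5 | dccbacbcabcbbccdceaedecbadedccdab
  29 |  32 | dccdab
  30 |  20 | dceaedecbadedccdab
  31 |   4 | ddccbacbcabcbbccdceaedecbadedccdab
  32 |  25 | decbadedccdab
  33 |  30 | dedccdab
  34 |  22 | eaedecbadedccdab
  35 |  26 | ecbadedccdab
  36 |  31 | edccdab
  37 |  24 | edecbadedccdab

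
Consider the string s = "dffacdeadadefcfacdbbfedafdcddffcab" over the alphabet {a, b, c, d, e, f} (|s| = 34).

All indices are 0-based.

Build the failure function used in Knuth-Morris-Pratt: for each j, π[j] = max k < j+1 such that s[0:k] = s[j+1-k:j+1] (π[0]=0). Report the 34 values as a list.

π[0] = 0
j=1 s[j]='f': π[1]=0 (border '')
j=2 s[j]='f': π[2]=0 (border '')
j=3 s[j]='a': π[3]=0 (border '')
j=4 s[j]='c': π[4]=0 (border '')
j=5 s[j]='d': π[5]=1 (border 'd')
j=6 s[j]='e': k: 1→0; π[6]=0 (border '')
j=7 s[j]='a': π[7]=0 (border '')
j=8 s[j]='d': π[8]=1 (border 'd')
j=9 s[j]='a': k: 1→0; π[9]=0 (border '')
j=10 s[j]='d': π[10]=1 (border 'd')
j=11 s[j]='e': k: 1→0; π[11]=0 (border '')
j=12 s[j]='f': π[12]=0 (border '')
j=13 s[j]='c': π[13]=0 (border '')
j=14 s[j]='f': π[14]=0 (border '')
j=15 s[j]='a': π[15]=0 (border '')
j=16 s[j]='c': π[16]=0 (border '')
j=17 s[j]='d': π[17]=1 (border 'd')
j=18 s[j]='b': k: 1→0; π[18]=0 (border '')
j=19 s[j]='b': π[19]=0 (border '')
j=20 s[j]='f': π[20]=0 (border '')
j=21 s[j]='e': π[21]=0 (border '')
j=22 s[j]='d': π[22]=1 (border 'd')
j=23 s[j]='a': k: 1→0; π[23]=0 (border '')
j=24 s[j]='f': π[24]=0 (border '')
j=25 s[j]='d': π[25]=1 (border 'd')
j=26 s[j]='c': k: 1→0; π[26]=0 (border '')
j=27 s[j]='d': π[27]=1 (border 'd')
j=28 s[j]='d': k: 1→0; π[28]=1 (border 'd')
j=29 s[j]='f': π[29]=2 (border 'df')
j=30 s[j]='f': π[30]=3 (border 'dff')
j=31 s[j]='c': k: 3→0; π[31]=0 (border '')
j=32 s[j]='a': π[32]=0 (border '')
j=33 s[j]='b': π[33]=0 (border '')

[0, 0, 0, 0, 0, 1, 0, 0, 1, 0, 1, 0, 0, 0, 0, 0, 0, 1, 0, 0, 0, 0, 1, 0, 0, 1, 0, 1, 1, 2, 3, 0, 0, 0]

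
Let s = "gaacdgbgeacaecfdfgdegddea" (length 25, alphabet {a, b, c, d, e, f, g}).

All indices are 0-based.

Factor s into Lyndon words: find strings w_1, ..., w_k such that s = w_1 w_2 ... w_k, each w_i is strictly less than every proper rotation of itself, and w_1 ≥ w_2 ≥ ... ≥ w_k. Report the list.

["g", "aacdgbgeacaecfdfgdegdde", "a"]

emit factor 1: 'g' (i=0, period=1)
emit factor 2: 'aacdgbgeacaecfdfgdegdde' (i=1, period=23)
emit factor 3: 'a' (i=24, period=1)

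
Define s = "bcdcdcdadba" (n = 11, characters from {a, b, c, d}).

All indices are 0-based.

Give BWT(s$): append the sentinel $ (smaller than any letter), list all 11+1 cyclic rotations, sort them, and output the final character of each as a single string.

abdd$ddbcacc

rank  rotation      last
    0  $bcdcdcdadba  a
    1  a$bcdcdcdadb  b
    2  adba$bcdcdcd  d
    3  ba$bcdcdcdad  d
    4  bcdcdcdadba$  $
    5  cdadba$bcdcd  d
    6  cdcdadba$bcd  d
    7  cdcdcdadba$b  b
    8  dadba$bcdcdc  c
    9  dba$bcdcdcda  a
   10  dcdadba$bcdc  c
   11  dcdcdadba$bc  c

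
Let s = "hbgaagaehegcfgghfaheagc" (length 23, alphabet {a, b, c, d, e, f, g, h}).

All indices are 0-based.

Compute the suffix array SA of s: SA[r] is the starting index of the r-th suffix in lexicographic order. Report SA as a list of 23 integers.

rank→(start, suffix):
  0 → (3, 'aagaehegcfgghfaheagc')
  1 → (6, 'aehegcfgghfaheagc')
  2 → (4, 'agaehegcfgghfaheagc')
  3 → (20, 'agc')
  4 → (17, 'aheagc')
  5 → (1, 'bgaagaehegcfgghfaheagc')
  6 → (22, 'c')
  7 → (11, 'cfgghfaheagc')
  8 → (19, 'eagc')
  9 → (9, 'egcfgghfaheagc')
  10 → (7, 'ehegcfgghfaheagc')
  11 → (16, 'faheagc')
  12 → (12, 'fgghfaheagc')
  13 → (2, 'gaagaehegcfgghfaheagc')
  14 → (5, 'gaehegcfgghfaheagc')
  15 → (21, 'gc')
  16 → (10, 'gcfgghfaheagc')
  17 → (13, 'gghfaheagc')
  18 → (14, 'ghfaheagc')
  19 → (0, 'hbgaagaehegcfgghfaheagc')
  20 → (18, 'heagc')
  21 → (8, 'hegcfgghfaheagc')
  22 → (15, 'hfaheagc')

[3, 6, 4, 20, 17, 1, 22, 11, 19, 9, 7, 16, 12, 2, 5, 21, 10, 13, 14, 0, 18, 8, 15]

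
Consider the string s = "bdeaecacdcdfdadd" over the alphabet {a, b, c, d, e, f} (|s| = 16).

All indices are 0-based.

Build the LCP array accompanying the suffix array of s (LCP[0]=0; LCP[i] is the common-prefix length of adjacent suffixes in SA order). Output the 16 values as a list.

[0, 1, 1, 0, 0, 1, 2, 0, 1, 1, 1, 1, 1, 0, 1, 0]

rank→(start, suffix):
  0 → (6, 'acdcdfdadd')
  1 → (13, 'add')
  2 → (3, 'aecacdcdfdadd')
  3 → (0, 'bdeaecacdcdfdadd')
  4 → (5, 'cacdcdfdadd')
  5 → (7, 'cdcdfdadd')
  6 → (9, 'cdfdadd')
  7 → (15, 'd')
  8 → (12, 'dadd')
  9 → (8, 'dcdfdadd')
  10 → (14, 'dd')
  11 → (1, 'deaecacdcdfdadd')
  12 → (10, 'dfdadd')
  13 → (2, 'eaecacdcdfdadd')
  14 → (4, 'ecacdcdfdadd')
  15 → (11, 'fdadd')

SA = [6, 13, 3, 0, 5, 7, 9, 15, 12, 8, 14, 1, 10, 2, 4, 11]
i: (SA[i-1],SA[i]) lcp shared
  1: (6,13) 1 'a'
  2: (13,3) 1 'a'
  3: (3,0) 0 ''
  4: (0,5) 0 ''
  5: (5,7) 1 'c'
  6: (7,9) 2 'cd'
  7: (9,15) 0 ''
  8: (15,12) 1 'd'
  9: (12,8) 1 'd'
  10: (8,14) 1 'd'
  11: (14,1) 1 'd'
  12: (1,10) 1 'd'
  13: (10,2) 0 ''
  14: (2,4) 1 'e'
  15: (4,11) 0 ''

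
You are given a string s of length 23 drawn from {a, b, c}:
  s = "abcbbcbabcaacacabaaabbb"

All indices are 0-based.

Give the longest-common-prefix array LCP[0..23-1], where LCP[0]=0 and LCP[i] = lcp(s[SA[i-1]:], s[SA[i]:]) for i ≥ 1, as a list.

[0, 2, 2, 1, 2, 2, 3, 1, 3, 0, 1, 2, 1, 2, 2, 1, 2, 3, 0, 2, 2, 1, 2]

rank→(start, suffix):
  0 → (17, 'aaabbb')
  1 → (18, 'aabbb')
  2 → (10, 'aacacabaaabbb')
  3 → (15, 'abaaabbb')
  4 → (19, 'abbb')
  5 → (7, 'abcaacacabaaabbb')
  6 → (0, 'abcbbcbabcaacacabaaabbb')
  7 → (13, 'acabaaabbb')
  8 → (11, 'acacabaaabbb')
  9 → (22, 'b')
  10 → (16, 'baaabbb')
  11 → (6, 'babcaacacabaaabbb')
  12 → (21, 'bb')
  13 → (20, 'bbb')
  14 → (3, 'bbcbabcaacacabaaabbb')
  15 → (8, 'bcaacacabaaabbb')
  16 → (4, 'bcbabcaacacabaaabbb')
  17 → (1, 'bcbbcbabcaacacabaaabbb')
  18 → (9, 'caacacabaaabbb')
  19 → (14, 'cabaaabbb')
  20 → (12, 'cacabaaabbb')
  21 → (5, 'cbabcaacacabaaabbb')
  22 → (2, 'cbbcbabcaacacabaaabbb')

SA = [17, 18, 10, 15, 19, 7, 0, 13, 11, 22, 16, 6, 21, 20, 3, 8, 4, 1, 9, 14, 12, 5, 2]
i: (SA[i-1],SA[i]) lcp shared
  1: (17,18) 2 'aa'
  2: (18,10) 2 'aa'
  3: (10,15) 1 'a'
  4: (15,19) 2 'ab'
  5: (19,7) 2 'ab'
  6: (7,0) 3 'abc'
  7: (0,13) 1 'a'
  8: (13,11) 3 'aca'
  9: (11,22) 0 ''
  10: (22,16) 1 'b'
  11: (16,6) 2 'ba'
  12: (6,21) 1 'b'
  13: (21,20) 2 'bb'
  14: (20,3) 2 'bb'
  15: (3,8) 1 'b'
  16: (8,4) 2 'bc'
  17: (4,1) 3 'bcb'
  18: (1,9) 0 ''
  19: (9,14) 2 'ca'
  20: (14,12) 2 'ca'
  21: (12,5) 1 'c'
  22: (5,2) 2 'cb'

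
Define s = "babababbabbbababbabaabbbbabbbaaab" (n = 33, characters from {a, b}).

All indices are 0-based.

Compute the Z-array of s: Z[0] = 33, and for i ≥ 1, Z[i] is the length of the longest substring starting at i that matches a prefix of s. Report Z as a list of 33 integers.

Z[0]=33
i=1: outside box; Z[1]=0
i=2: outside box; Z[2]=5 grow→box=[2,7)
i=3: min(r-i=4, Z[1]=0)=0; Z[3]=0
i=4: min(r-i=3, Z[2]=5)=3; Z[4]=3
i=5: min(r-i=2, Z[3]=0)=0; Z[5]=0
i=6: min(r-i=1, Z[4]=3)=1; Z[6]=1
i=7: outside box; Z[7]=3 grow→box=[7,10)
i=8: min(r-i=2, Z[1]=0)=0; Z[8]=0
i=9: min(r-i=1, Z[2]=5)=1; Z[9]=1
i=10: outside box; Z[10]=1 grow→box=[10,11)
i=11: outside box; Z[11]=5 grow→box=[11,16)
i=12: min(r-i=4, Z[1]=0)=0; Z[12]=0
i=13: min(r-i=3, Z[2]=5)=3; Z[13]=3
i=14: min(r-i=2, Z[3]=0)=0; Z[14]=0
i=15: min(r-i=1, Z[4]=3)=1; Z[15]=1
i=16: outside box; Z[16]=4 grow→box=[16,20)
i=17: min(r-i=3, Z[1]=0)=0; Z[17]=0
i=18: min(r-i=2, Z[2]=5)=2; Z[18]=2
i=19: min(r-i=1, Z[3]=0)=0; Z[19]=0
i=20: outside box; Z[20]=0
i=21: outside box; Z[21]=1 grow→box=[21,22)
i=22: outside box; Z[22]=1 grow→box=[22,23)
i=23: outside box; Z[23]=1 grow→box=[23,24)
i=24: outside box; Z[24]=3 grow→box=[24,27)
i=25: min(r-i=2, Z[1]=0)=0; Z[25]=0
i=26: min(r-i=1, Z[2]=5)=1; Z[26]=1
i=27: outside box; Z[27]=1 grow→box=[27,28)
i=28: outside box; Z[28]=2 grow→box=[28,30)
i=29: min(r-i=1, Z[1]=0)=0; Z[29]=0
i=30: outside box; Z[30]=0
i=31: outside box; Z[31]=0
i=32: outside box; Z[32]=1 grow→box=[32,33)

[33, 0, 5, 0, 3, 0, 1, 3, 0, 1, 1, 5, 0, 3, 0, 1, 4, 0, 2, 0, 0, 1, 1, 1, 3, 0, 1, 1, 2, 0, 0, 0, 1]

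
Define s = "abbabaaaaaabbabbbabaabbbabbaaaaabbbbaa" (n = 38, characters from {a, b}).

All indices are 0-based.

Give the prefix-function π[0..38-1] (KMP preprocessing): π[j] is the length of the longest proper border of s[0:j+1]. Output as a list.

π[0] = 0
j=1 s[j]='b': π[1]=0 (border '')
j=2 s[j]='b': π[2]=0 (border '')
j=3 s[j]='a': π[3]=1 (border 'a')
j=4 s[j]='b': π[4]=2 (border 'ab')
j=5 s[j]='a': k: 2→0; π[5]=1 (border 'a')
j=6 s[j]='a': k: 1→0; π[6]=1 (border 'a')
j=7 s[j]='a': k: 1→0; π[7]=1 (border 'a')
j=8 s[j]='a': k: 1→0; π[8]=1 (border 'a')
j=9 s[j]='a': k: 1→0; π[9]=1 (border 'a')
j=10 s[j]='a': k: 1→0; π[10]=1 (border 'a')
j=11 s[j]='b': π[11]=2 (border 'ab')
j=12 s[j]='b': π[12]=3 (border 'abb')
j=13 s[j]='a': π[13]=4 (border 'abba')
j=14 s[j]='b': π[14]=5 (border 'abbab')
j=15 s[j]='b': k: 5→2; π[15]=3 (border 'abb')
j=16 s[j]='b': k: 3→0; π[16]=0 (border '')
j=17 s[j]='a': π[17]=1 (border 'a')
j=18 s[j]='b': π[18]=2 (border 'ab')
j=19 s[j]='a': k: 2→0; π[19]=1 (border 'a')
j=20 s[j]='a': k: 1→0; π[20]=1 (border 'a')
j=21 s[j]='b': π[21]=2 (border 'ab')
j=22 s[j]='b': π[22]=3 (border 'abb')
j=23 s[j]='b': k: 3→0; π[23]=0 (border '')
j=24 s[j]='a': π[24]=1 (border 'a')
j=25 s[j]='b': π[25]=2 (border 'ab')
j=26 s[j]='b': π[26]=3 (border 'abb')
j=27 s[j]='a': π[27]=4 (border 'abba')
j=28 s[j]='a': k: 4→1→0; π[28]=1 (border 'a')
j=29 s[j]='a': k: 1→0; π[29]=1 (border 'a')
j=30 s[j]='a': k: 1→0; π[30]=1 (border 'a')
j=31 s[j]='a': k: 1→0; π[31]=1 (border 'a')
j=32 s[j]='b': π[32]=2 (border 'ab')
j=33 s[j]='b': π[33]=3 (border 'abb')
j=34 s[j]='b': k: 3→0; π[34]=0 (border '')
j=35 s[j]='b': π[35]=0 (border '')
j=36 s[j]='a': π[36]=1 (border 'a')
j=37 s[j]='a': k: 1→0; π[37]=1 (border 'a')

[0, 0, 0, 1, 2, 1, 1, 1, 1, 1, 1, 2, 3, 4, 5, 3, 0, 1, 2, 1, 1, 2, 3, 0, 1, 2, 3, 4, 1, 1, 1, 1, 2, 3, 0, 0, 1, 1]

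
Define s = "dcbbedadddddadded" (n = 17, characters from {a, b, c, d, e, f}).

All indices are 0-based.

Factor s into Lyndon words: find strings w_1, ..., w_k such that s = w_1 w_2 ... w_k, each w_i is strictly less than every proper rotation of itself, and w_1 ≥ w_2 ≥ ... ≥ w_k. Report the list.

["d", "c", "bbed", "adddddadded"]

emit factor 1: 'd' (i=0, period=1)
emit factor 2: 'c' (i=1, period=1)
emit factor 3: 'bbed' (i=2, period=4)
emit factor 4: 'adddddadded' (i=6, period=11)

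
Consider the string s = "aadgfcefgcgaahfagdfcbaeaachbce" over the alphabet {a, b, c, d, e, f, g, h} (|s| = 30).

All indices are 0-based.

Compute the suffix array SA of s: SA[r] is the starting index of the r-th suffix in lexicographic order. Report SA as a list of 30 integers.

[23, 0, 11, 24, 1, 21, 15, 12, 20, 27, 19, 28, 5, 9, 25, 17, 2, 29, 22, 6, 14, 18, 4, 7, 10, 8, 16, 3, 26, 13]

rank | idx | suffix
   0 |  23 | aachbce
   1 |   0 | aadgfcefgcgaahfagdfcbaeaachbce
   2 |  11 | aahfagdfcbaeaachbce
   3 |  24 | achbce
   4 |   1 | adgfcefgcgaahfagdfcbaeaachbce
   5 |  21 | aeaachbce
   6 |  15 | agdfcbaeaachbce
   7 |  12 | ahfagdfcbaeaachbce
   8 |  20 | baeaachbce
   9 |  27 | bce
  10 |  19 | cbaeaachbce
  11 |  28 | ce
  12 |   5 | cefgcgaahfagdfcbaeaachbce
  13 |   9 | cgaahfagdfcbaeaachbce
  14 |  25 | chbce
  15 |  17 | dfcbaeaachbce
  16 |   2 | dgfcefgcgaahfagdfcbaeaachbce
  17 |  29 | e
  18 |  22 | eaachbce
  19 |   6 | efgcgaahfagdfcbaeaachbce
  20 |  14 | fagdfcbaeaachbce
  21 |  18 | fcbaeaachbce
  22 |   4 | fcefgcgaahfagdfcbaeaachbce
  23 |   7 | fgcgaahfagdfcbaeaachbce
  24 |  10 | gaahfagdfcbaeaachbce
  25 |   8 | gcgaahfagdfcbaeaachbce
  26 |  16 | gdfcbaeaachbce
  27 |   3 | gfcefgcgaahfagdfcbaeaachbce
  28 |  26 | hbce
  29 |  13 | hfagdfcbaeaachbce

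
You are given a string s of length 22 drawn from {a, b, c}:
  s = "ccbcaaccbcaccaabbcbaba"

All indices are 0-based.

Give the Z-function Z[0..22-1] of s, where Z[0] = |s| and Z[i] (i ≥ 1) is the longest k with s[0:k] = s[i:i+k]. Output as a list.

Z[0]=22
i=1: i≥r, start 0; Z[1]=1 grow→box=[1,2)
i=2: i≥r, start 0; Z[2]=0
i=3: i≥r, start 0; Z[3]=1 grow→box=[3,4)
i=4: i≥r, start 0; Z[4]=0
i=5: i≥r, start 0; Z[5]=0
i=6: i≥r, start 0; Z[6]=5 grow→box=[6,11)
i=7: min(r-i=4, Z[1]=1)=1; Z[7]=1
i=8: min(r-i=3, Z[2]=0)=0; Z[8]=0
i=9: min(r-i=2, Z[3]=1)=1; Z[9]=1
i=10: min(r-i=1, Z[4]=0)=0; Z[10]=0
i=11: i≥r, start 0; Z[11]=2 grow→box=[11,13)
i=12: min(r-i=1, Z[1]=1)=1; Z[12]=1
i=13: i≥r, start 0; Z[13]=0
i=14: i≥r, start 0; Z[14]=0
i=15: i≥r, start 0; Z[15]=0
i=16: i≥r, start 0; Z[16]=0
i=17: i≥r, start 0; Z[17]=1 grow→box=[17,18)
i=18: i≥r, start 0; Z[18]=0
i=19: i≥r, start 0; Z[19]=0
i=20: i≥r, start 0; Z[20]=0
i=21: i≥r, start 0; Z[21]=0

[22, 1, 0, 1, 0, 0, 5, 1, 0, 1, 0, 2, 1, 0, 0, 0, 0, 1, 0, 0, 0, 0]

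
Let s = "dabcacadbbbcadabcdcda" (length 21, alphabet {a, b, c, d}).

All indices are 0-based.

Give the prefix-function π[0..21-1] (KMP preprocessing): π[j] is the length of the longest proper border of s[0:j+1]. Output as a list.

[0, 0, 0, 0, 0, 0, 0, 1, 0, 0, 0, 0, 0, 1, 2, 3, 4, 1, 0, 1, 2]

π[0] = 0
j=1 s[j]='a': π[1]=0 (border '')
j=2 s[j]='b': π[2]=0 (border '')
j=3 s[j]='c': π[3]=0 (border '')
j=4 s[j]='a': π[4]=0 (border '')
j=5 s[j]='c': π[5]=0 (border '')
j=6 s[j]='a': π[6]=0 (border '')
j=7 s[j]='d': π[7]=1 (border 'd')
j=8 s[j]='b': k: 1→0; π[8]=0 (border '')
j=9 s[j]='b': π[9]=0 (border '')
j=10 s[j]='b': π[10]=0 (border '')
j=11 s[j]='c': π[11]=0 (border '')
j=12 s[j]='a': π[12]=0 (border '')
j=13 s[j]='d': π[13]=1 (border 'd')
j=14 s[j]='a': π[14]=2 (border 'da')
j=15 s[j]='b': π[15]=3 (border 'dab')
j=16 s[j]='c': π[16]=4 (border 'dabc')
j=17 s[j]='d': k: 4→0; π[17]=1 (border 'd')
j=18 s[j]='c': k: 1→0; π[18]=0 (border '')
j=19 s[j]='d': π[19]=1 (border 'd')
j=20 s[j]='a': π[20]=2 (border 'da')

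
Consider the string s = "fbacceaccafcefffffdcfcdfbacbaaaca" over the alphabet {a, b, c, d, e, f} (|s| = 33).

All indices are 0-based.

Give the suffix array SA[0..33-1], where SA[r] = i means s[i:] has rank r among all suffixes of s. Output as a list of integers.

[32, 28, 29, 30, 25, 6, 2, 9, 27, 24, 1, 31, 8, 26, 7, 3, 21, 4, 11, 19, 18, 22, 5, 12, 23, 0, 20, 10, 17, 16, 15, 14, 13]

sorted suffixes:
  #0 SA[0]=32  'a'
  #1 SA[1]=28  'aaaca'
  #2 SA[2]=29  'aaca'
  #3 SA[3]=30  'aca'
  #4 SA[4]=25  'acbaaaca'
  #5 SA[5]=6  'accafcefffffdcfcdfbacbaaaca'
  #6 SA[6]=2  'acceaccafcefffffdcfcdfbacbaaaca'
  #7 SA[7]=9  'afcefffffdcfcdfbacbaaaca'
  #8 SA[8]=27  'baaaca'
  #9 SA[9]=24  'bacbaaaca'
  #10 SA[10]=1  'bacceaccafcefffffdcfcdfbacbaaaca'
  #11 SA[11]=31  'ca'
  #12 SA[12]=8  'cafcefffffdcfcdfbacbaaaca'
  #13 SA[13]=26  'cbaaaca'
  #14 SA[14]=7  'ccafcefffffdcfcdfbacbaaaca'
  #15 SA[15]=3  'cceaccafcefffffdcfcdfbacbaaaca'
  #16 SA[16]=21  'cdfbacbaaaca'
  #17 SA[17]=4  'ceaccafcefffffdcfcdfbacbaaaca'
  #18 SA[18]=11  'cefffffdcfcdfbacbaaaca'
  #19 SA[19]=19  'cfcdfbacbaaaca'
  #20 SA[20]=18  'dcfcdfbacbaaaca'
  #21 SA[21]=22  'dfbacbaaaca'
  #22 SA[22]=5  'eaccafcefffffdcfcdfbacbaaaca'
  #23 SA[23]=12  'efffffdcfcdfbacbaaaca'
  #24 SA[24]=23  'fbacbaaaca'
  #25 SA[25]=0  'fbacceaccafcefffffdcfcdfbacbaaaca'
  #26 SA[26]=20  'fcdfbacbaaaca'
  #27 SA[27]=10  'fcefffffdcfcdfbacbaaaca'
  #28 SA[28]=17  'fdcfcdfbacbaaaca'
  #29 SA[29]=16  'ffdcfcdfbacbaaaca'
  #30 SA[30]=15  'fffdcfcdfbacbaaaca'
  #31 SA[31]=14  'ffffdcfcdfbacbaaaca'
  #32 SA[32]=13  'fffffdcfcdfbacbaaaca'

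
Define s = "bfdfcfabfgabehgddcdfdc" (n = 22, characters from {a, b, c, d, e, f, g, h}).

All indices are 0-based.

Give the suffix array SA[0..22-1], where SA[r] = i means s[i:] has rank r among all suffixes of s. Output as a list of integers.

[10, 6, 11, 0, 7, 21, 17, 4, 20, 16, 15, 2, 18, 12, 5, 3, 19, 1, 8, 9, 14, 13]

rank→(start, suffix):
  0 → (10, 'abehgddcdfdc')
  1 → (6, 'abfgabehgddcdfdc')
  2 → (11, 'behgddcdfdc')
  3 → (0, 'bfdfcfabfgabehgddcdfdc')
  4 → (7, 'bfgabehgddcdfdc')
  5 → (21, 'c')
  6 → (17, 'cdfdc')
  7 → (4, 'cfabfgabehgddcdfdc')
  8 → (20, 'dc')
  9 → (16, 'dcdfdc')
  10 → (15, 'ddcdfdc')
  11 → (2, 'dfcfabfgabehgddcdfdc')
  12 → (18, 'dfdc')
  13 → (12, 'ehgddcdfdc')
  14 → (5, 'fabfgabehgddcdfdc')
  15 → (3, 'fcfabfgabehgddcdfdc')
  16 → (19, 'fdc')
  17 → (1, 'fdfcfabfgabehgddcdfdc')
  18 → (8, 'fgabehgddcdfdc')
  19 → (9, 'gabehgddcdfdc')
  20 → (14, 'gddcdfdc')
  21 → (13, 'hgddcdfdc')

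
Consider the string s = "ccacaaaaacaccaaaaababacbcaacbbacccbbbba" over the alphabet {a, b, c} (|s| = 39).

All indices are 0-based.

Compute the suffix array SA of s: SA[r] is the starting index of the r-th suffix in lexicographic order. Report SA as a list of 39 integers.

rank | idx | suffix
   0 |  38 | a
   1 |  13 | aaaaababacbcaacbbacccbbbba
   2 |   4 | aaaaacaccaaaaababacbcaacbbacccbbbba
   3 |  14 | aaaababacbcaacbbacccbbbba
   4 |   5 | aaaacaccaaaaababacbcaacbbacccbbbba
   5 |  15 | aaababacbcaacbbacccbbbba
   6 |   6 | aaacaccaaaaababacbcaacbbacccbbbba
   7 |  16 | aababacbcaacbbacccbbbba
   8 |   7 | aacaccaaaaababacbcaacbbacccbbbba
   9 |  25 | aacbbacccbbbba
  10 |  17 | ababacbcaacbbacccbbbba
  11 |  19 | abacbcaacbbacccbbbba
  12 |   2 | acaaaaacaccaaaaababacbcaacbbacccbbbba
  13 |   8 | acaccaaaaababacbcaacbbacccbbbba
  14 |  26 | acbbacccbbbba
  15 |  21 | acbcaacbbacccbbbba
  16 |  10 | accaaaaababacbcaacbbacccbbbba
  17 |  30 | acccbbbba
  18 |  37 | ba
  19 |  18 | babacbcaacbbacccbbbba
  20 |  20 | bacbcaacbbacccbbbba
  21 |  29 | bacccbbbba
  22 |  36 | bba
  23 |  28 | bbacccbbbba
  24 |  35 | bbba
  25 |  34 | bbbba
  26 |  23 | bcaacbbacccbbbba
  27 |  12 | caaaaababacbcaacbbacccbbbba
  28 |   3 | caaaaacaccaaaaababacbcaacbbacccbbbba
  29 |  24 | caacbbacccbbbba
  30 |   1 | cacaaaaacaccaaaaababacbcaacbbacccbbbba
  31 |   9 | caccaaaaababacbcaacbbacccbbbba
  32 |  27 | cbbacccbbbba
  33 |  33 | cbbbba
  34 |  22 | cbcaacbbacccbbbba
  35 |  11 | ccaaaaababacbcaacbbacccbbbba
  36 |   0 | ccacaaaaacaccaaaaababacbcaacbbacccbbbba
  37 |  32 | ccbbbba
  38 |  31 | cccbbbba

[38, 13, 4, 14, 5, 15, 6, 16, 7, 25, 17, 19, 2, 8, 26, 21, 10, 30, 37, 18, 20, 29, 36, 28, 35, 34, 23, 12, 3, 24, 1, 9, 27, 33, 22, 11, 0, 32, 31]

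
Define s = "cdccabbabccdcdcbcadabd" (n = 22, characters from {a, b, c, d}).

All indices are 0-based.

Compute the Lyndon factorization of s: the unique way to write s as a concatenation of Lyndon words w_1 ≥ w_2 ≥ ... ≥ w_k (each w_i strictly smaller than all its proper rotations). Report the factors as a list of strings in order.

["cd", "c", "c", "abbabccdcdcbcadabd"]

emit factor 1: 'cd' (i=0, period=2)
emit factor 2: 'c' (i=2, period=1)
emit factor 3: 'c' (i=3, period=1)
emit factor 4: 'abbabccdcdcbcadabd' (i=4, period=18)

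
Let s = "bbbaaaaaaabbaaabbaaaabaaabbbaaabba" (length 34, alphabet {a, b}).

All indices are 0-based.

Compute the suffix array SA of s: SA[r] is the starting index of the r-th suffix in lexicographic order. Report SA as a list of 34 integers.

sorted suffixes:
  #0 SA[0]=33  'a'
  #1 SA[1]=3  'aaaaaaabbaaabbaaaabaaabbbaaabba'
  #2 SA[2]=4  'aaaaaabbaaabbaaaabaaabbbaaabba'
  #3 SA[3]=5  'aaaaabbaaabbaaaabaaabbbaaabba'
  #4 SA[4]=17  'aaaabaaabbbaaabba'
  #5 SA[5]=6  'aaaabbaaabbaaaabaaabbbaaabba'
  #6 SA[6]=18  'aaabaaabbbaaabba'
  #7 SA[7]=28  'aaabba'
  #8 SA[8]=12  'aaabbaaaabaaabbbaaabba'
  #9 SA[9]=7  'aaabbaaabbaaaabaaabbbaaabba'
  #10 SA[10]=22  'aaabbbaaabba'
  #11 SA[11]=19  'aabaaabbbaaabba'
  #12 SA[12]=29  'aabba'
  #13 SA[13]=13  'aabbaaaabaaabbbaaabba'
  #14 SA[14]=8  'aabbaaabbaaaabaaabbbaaabba'
  #15 SA[15]=23  'aabbbaaabba'
  #16 SA[16]=20  'abaaabbbaaabba'
  #17 SA[17]=30  'abba'
  #18 SA[18]=14  'abbaaaabaaabbbaaabba'
  #19 SA[19]=9  'abbaaabbaaaabaaabbbaaabba'
  #20 SA[20]=24  'abbbaaabba'
  #21 SA[21]=32  'ba'
  #22 SA[22]=2  'baaaaaaabbaaabbaaaabaaabbbaaabba'
  #23 SA[23]=16  'baaaabaaabbbaaabba'
  #24 SA[24]=27  'baaabba'
  #25 SA[25]=11  'baaabbaaaabaaabbbaaabba'
  #26 SA[26]=21  'baaabbbaaabba'
  #27 SA[27]=31  'bba'
  #28 SA[28]=1  'bbaaaaaaabbaaabbaaaabaaabbbaaabba'
  #29 SA[29]=15  'bbaaaabaaabbbaaabba'
  #30 SA[30]=26  'bbaaabba'
  #31 SA[31]=10  'bbaaabbaaaabaaabbbaaabba'
  #32 SA[32]=0  'bbbaaaaaaabbaaabbaaaabaaabbbaaabba'
  #33 SA[33]=25  'bbbaaabba'

[33, 3, 4, 5, 17, 6, 18, 28, 12, 7, 22, 19, 29, 13, 8, 23, 20, 30, 14, 9, 24, 32, 2, 16, 27, 11, 21, 31, 1, 15, 26, 10, 0, 25]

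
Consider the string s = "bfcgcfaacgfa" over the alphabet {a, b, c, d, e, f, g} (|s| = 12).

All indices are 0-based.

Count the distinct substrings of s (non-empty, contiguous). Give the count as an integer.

rank→(start, suffix):
  0 → (11, 'a')
  1 → (6, 'aacgfa')
  2 → (7, 'acgfa')
  3 → (0, 'bfcgcfaacgfa')
  4 → (4, 'cfaacgfa')
  5 → (2, 'cgcfaacgfa')
  6 → (8, 'cgfa')
  7 → (10, 'fa')
  8 → (5, 'faacgfa')
  9 → (1, 'fcgcfaacgfa')
  10 → (3, 'gcfaacgfa')
  11 → (9, 'gfa')

SA = [11, 6, 7, 0, 4, 2, 8, 10, 5, 1, 3, 9]
rank  pair      lcp
   1  s[11:],s[6:]  1  'a'
   2  s[6:],s[7:]  1  'a'
   3  s[7:],s[0:]  0  ''
   4  s[0:],s[4:]  0  ''
   5  s[4:],s[2:]  1  'c'
   6  s[2:],s[8:]  2  'cg'
   7  s[8:],s[10:]  0  ''
   8  s[10:],s[5:]  2  'fa'
   9  s[5:],s[1:]  1  'f'
  10  s[1:],s[3:]  0  ''
  11  s[3:],s[9:]  1  'g'

n(n+1)/2 = 12·13/2 = 78
Σ LCP = 0 + 1 + 1 + 0 + 0 + 1 + 2 + 0 + 2 + 1 + 0 + 1 = 9
distinct = 78 − 9 = 69

69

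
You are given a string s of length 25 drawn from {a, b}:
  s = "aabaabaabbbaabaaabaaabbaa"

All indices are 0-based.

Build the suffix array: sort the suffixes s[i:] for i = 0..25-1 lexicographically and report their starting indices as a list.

rank→(start, suffix):
  0 → (24, 'a')
  1 → (23, 'aa')
  2 → (14, 'aaabaaabbaa')
  3 → (18, 'aaabbaa')
  4 → (11, 'aabaaabaaabbaa')
  5 → (15, 'aabaaabbaa')
  6 → (0, 'aabaabaabbbaabaaabaaabbaa')
  7 → (3, 'aabaabbbaabaaabaaabbaa')
  8 → (19, 'aabbaa')
  9 → (6, 'aabbbaabaaabaaabbaa')
  10 → (12, 'abaaabaaabbaa')
  11 → (16, 'abaaabbaa')
  12 → (1, 'abaabaabbbaabaaabaaabbaa')
  13 → (4, 'abaabbbaabaaabaaabbaa')
  14 → (20, 'abbaa')
  15 → (7, 'abbbaabaaabaaabbaa')
  16 → (22, 'baa')
  17 → (13, 'baaabaaabbaa')
  18 → (17, 'baaabbaa')
  19 → (10, 'baabaaabaaabbaa')
  20 → (2, 'baabaabbbaabaaabaaabbaa')
  21 → (5, 'baabbbaabaaabaaabbaa')
  22 → (21, 'bbaa')
  23 → (9, 'bbaabaaabaaabbaa')
  24 → (8, 'bbbaabaaabaaabbaa')

[24, 23, 14, 18, 11, 15, 0, 3, 19, 6, 12, 16, 1, 4, 20, 7, 22, 13, 17, 10, 2, 5, 21, 9, 8]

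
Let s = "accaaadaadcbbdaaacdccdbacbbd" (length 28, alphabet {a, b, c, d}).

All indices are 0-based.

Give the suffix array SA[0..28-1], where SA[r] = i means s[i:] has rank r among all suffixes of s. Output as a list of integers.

[14, 3, 15, 4, 7, 23, 0, 16, 5, 8, 22, 25, 11, 26, 12, 2, 24, 10, 1, 19, 20, 17, 27, 13, 6, 21, 9, 18]

rank→(start, suffix):
  0 → (14, 'aaacdccdbacbbd')
  1 → (3, 'aaadaadcbbdaaacdccdbacbbd')
  2 → (15, 'aacdccdbacbbd')
  3 → (4, 'aadaadcbbdaaacdccdbacbbd')
  4 → (7, 'aadcbbdaaacdccdbacbbd')
  5 → (23, 'acbbd')
  6 → (0, 'accaaadaadcbbdaaacdccdbacbbd')
  7 → (16, 'acdccdbacbbd')
  8 → (5, 'adaadcbbdaaacdccdbacbbd')
  9 → (8, 'adcbbdaaacdccdbacbbd')
  10 → (22, 'bacbbd')
  11 → (25, 'bbd')
  12 → (11, 'bbdaaacdccdbacbbd')
  13 → (26, 'bd')
  14 → (12, 'bdaaacdccdbacbbd')
  15 → (2, 'caaadaadcbbdaaacdccdbacbbd')
  16 → (24, 'cbbd')
  17 → (10, 'cbbdaaacdccdbacbbd')
  18 → (1, 'ccaaadaadcbbdaaacdccdbacbbd')
  19 → (19, 'ccdbacbbd')
  20 → (20, 'cdbacbbd')
  21 → (17, 'cdccdbacbbd')
  22 → (27, 'd')
  23 → (13, 'daaacdccdbacbbd')
  24 → (6, 'daadcbbdaaacdccdbacbbd')
  25 → (21, 'dbacbbd')
  26 → (9, 'dcbbdaaacdccdbacbbd')
  27 → (18, 'dccdbacbbd')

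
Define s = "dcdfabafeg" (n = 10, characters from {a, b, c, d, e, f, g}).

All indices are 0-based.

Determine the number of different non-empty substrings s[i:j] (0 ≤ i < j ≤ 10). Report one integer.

52

rank→(start, suffix):
  0 → (4, 'abafeg')
  1 → (6, 'afeg')
  2 → (5, 'bafeg')
  3 → (1, 'cdfabafeg')
  4 → (0, 'dcdfabafeg')
  5 → (2, 'dfabafeg')
  6 → (8, 'eg')
  7 → (3, 'fabafeg')
  8 → (7, 'feg')
  9 → (9, 'g')

SA = [4, 6, 5, 1, 0, 2, 8, 3, 7, 9]
rank  pair      lcp
   1  s[4:],s[6:]  1  'a'
   2  s[6:],s[5:]  0  ''
   3  s[5:],s[1:]  0  ''
   4  s[1:],s[0:]  0  ''
   5  s[0:],s[2:]  1  'd'
   6  s[2:],s[8:]  0  ''
   7  s[8:],s[3:]  0  ''
   8  s[3:],s[7:]  1  'f'
   9  s[7:],s[9:]  0  ''

n(n+1)/2 = 10·11/2 = 55
Σ LCP = 0 + 1 + 0 + 0 + 0 + 1 + 0 + 0 + 1 + 0 = 3
distinct = 55 − 3 = 52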